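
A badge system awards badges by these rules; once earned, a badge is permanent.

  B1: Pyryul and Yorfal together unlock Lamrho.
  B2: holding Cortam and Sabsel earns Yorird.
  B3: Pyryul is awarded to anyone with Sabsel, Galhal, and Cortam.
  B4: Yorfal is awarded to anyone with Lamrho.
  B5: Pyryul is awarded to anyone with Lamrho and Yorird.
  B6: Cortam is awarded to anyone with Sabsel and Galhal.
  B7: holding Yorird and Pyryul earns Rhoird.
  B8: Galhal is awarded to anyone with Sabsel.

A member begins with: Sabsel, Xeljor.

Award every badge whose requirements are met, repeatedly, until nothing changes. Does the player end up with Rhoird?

With Sabsel, Galhal is earned (B8).
With Sabsel and Galhal, Cortam is earned (B6).
With Sabsel, Galhal, and Cortam, Pyryul is earned (B3).
With Cortam and Sabsel, Yorird is earned (B2).
With Yorird and Pyryul, Rhoird is earned (B7).

Yes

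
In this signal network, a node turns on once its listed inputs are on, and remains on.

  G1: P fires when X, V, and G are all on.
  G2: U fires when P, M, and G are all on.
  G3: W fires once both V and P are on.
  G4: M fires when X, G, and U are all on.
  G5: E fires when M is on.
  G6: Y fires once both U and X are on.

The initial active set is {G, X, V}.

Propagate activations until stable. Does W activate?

X, V, and G are on, so P fires (G1).
V and P are on, so W fires (G3).

Yes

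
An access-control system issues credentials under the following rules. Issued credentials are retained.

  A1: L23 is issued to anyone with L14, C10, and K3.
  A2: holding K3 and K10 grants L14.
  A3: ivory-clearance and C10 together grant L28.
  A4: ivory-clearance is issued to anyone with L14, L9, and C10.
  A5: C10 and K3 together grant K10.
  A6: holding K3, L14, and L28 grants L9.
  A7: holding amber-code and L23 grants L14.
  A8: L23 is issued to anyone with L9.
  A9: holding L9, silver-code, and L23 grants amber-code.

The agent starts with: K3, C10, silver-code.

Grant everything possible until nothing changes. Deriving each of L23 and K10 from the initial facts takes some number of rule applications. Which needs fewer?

K10

K10: Holding C10 and K3 grants K10 (A5). [1 rule application]
L23: Holding C10 and K3 grants K10 (A5). Holding K3 and K10 grants L14 (A2). Holding L14, C10, and K3 grants L23 (A1). [3 rule applications]
K10 needs fewer.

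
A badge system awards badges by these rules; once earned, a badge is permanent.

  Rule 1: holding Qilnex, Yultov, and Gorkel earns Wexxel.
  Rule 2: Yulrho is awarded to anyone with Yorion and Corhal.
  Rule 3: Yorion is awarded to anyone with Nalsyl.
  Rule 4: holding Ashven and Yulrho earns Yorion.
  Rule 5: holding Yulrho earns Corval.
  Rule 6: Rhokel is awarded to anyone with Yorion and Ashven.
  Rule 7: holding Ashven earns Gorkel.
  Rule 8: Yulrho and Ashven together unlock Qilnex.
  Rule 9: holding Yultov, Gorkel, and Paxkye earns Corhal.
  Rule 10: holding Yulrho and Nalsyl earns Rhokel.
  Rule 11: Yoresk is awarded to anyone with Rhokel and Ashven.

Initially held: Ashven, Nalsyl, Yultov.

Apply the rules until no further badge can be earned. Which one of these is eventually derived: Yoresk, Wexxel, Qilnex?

Yoresk

With Nalsyl, Yorion is earned (Rule 3).
With Yorion and Ashven, Rhokel is earned (Rule 6).
With Rhokel and Ashven, Yoresk is earned (Rule 11).
Wexxel would need Qilnex, Yultov, and Gorkel (Rule 1), but Qilnex is never earned. Qilnex would need Yulrho and Ashven (Rule 8), but Yulrho is never earned.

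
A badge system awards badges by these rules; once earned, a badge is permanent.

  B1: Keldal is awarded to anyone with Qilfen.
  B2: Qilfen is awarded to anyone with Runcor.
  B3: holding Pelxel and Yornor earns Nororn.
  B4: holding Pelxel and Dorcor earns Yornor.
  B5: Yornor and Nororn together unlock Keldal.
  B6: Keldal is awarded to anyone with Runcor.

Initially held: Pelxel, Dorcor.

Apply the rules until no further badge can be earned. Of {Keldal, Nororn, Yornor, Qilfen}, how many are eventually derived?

With Pelxel and Dorcor, Yornor is earned (B4).
With Pelxel and Yornor, Nororn is earned (B3).
With Yornor and Nororn, Keldal is earned (B5).
Keldal: reached.
Nororn: reached.
Yornor: reached.
Qilfen would need Runcor (B2), but Runcor is never earned.
Reached: Keldal, Nororn, and Yornor — 3 of the 4.

3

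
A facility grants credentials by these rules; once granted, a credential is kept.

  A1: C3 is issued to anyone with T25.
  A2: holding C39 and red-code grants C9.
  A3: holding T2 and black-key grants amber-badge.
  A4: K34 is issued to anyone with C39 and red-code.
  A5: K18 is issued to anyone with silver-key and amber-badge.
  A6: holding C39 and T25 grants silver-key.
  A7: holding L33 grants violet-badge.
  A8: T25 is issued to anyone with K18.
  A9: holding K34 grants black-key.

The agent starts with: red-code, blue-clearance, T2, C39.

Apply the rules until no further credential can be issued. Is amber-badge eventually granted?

Yes

Holding C39 and red-code grants K34 (A4).
Holding K34 grants black-key (A9).
Holding T2 and black-key grants amber-badge (A3).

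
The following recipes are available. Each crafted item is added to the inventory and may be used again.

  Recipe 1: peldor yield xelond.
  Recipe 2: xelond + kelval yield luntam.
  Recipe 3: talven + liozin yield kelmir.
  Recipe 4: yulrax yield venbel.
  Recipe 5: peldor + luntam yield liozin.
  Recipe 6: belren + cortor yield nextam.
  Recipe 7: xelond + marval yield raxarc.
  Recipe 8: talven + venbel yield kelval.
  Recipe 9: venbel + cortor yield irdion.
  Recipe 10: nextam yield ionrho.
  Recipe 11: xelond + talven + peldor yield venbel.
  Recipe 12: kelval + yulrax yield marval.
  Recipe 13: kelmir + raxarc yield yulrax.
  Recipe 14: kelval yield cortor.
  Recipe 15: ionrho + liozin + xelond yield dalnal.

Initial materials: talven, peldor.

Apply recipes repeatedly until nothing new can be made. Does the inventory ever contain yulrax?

yulrax would need kelmir and raxarc (Recipe 13), but raxarc is never obtained.

No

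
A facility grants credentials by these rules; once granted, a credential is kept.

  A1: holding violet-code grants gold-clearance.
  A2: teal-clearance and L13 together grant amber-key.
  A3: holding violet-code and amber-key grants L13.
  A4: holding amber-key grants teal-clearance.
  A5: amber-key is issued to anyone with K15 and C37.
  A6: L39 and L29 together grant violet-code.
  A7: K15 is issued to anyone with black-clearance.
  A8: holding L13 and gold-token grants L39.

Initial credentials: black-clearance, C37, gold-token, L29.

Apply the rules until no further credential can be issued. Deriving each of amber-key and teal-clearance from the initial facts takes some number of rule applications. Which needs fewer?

amber-key: Holding black-clearance grants K15 (A7). Holding K15 and C37 grants amber-key (A5). [2 rule applications]
teal-clearance: Holding black-clearance grants K15 (A7). Holding K15 and C37 grants amber-key (A5). Holding amber-key grants teal-clearance (A4). [3 rule applications]
amber-key needs fewer.

amber-key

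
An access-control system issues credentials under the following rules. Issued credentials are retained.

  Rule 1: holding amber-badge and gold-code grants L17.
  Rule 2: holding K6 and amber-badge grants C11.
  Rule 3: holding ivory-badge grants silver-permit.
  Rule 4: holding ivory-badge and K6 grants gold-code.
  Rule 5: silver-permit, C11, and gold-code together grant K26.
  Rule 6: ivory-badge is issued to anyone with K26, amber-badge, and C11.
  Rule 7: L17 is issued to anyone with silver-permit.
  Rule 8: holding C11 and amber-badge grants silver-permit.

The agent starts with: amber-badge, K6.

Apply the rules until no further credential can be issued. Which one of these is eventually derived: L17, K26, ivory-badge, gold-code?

L17

Holding K6 and amber-badge grants C11 (Rule 2).
Holding C11 and amber-badge grants silver-permit (Rule 8).
Holding silver-permit grants L17 (Rule 7).
K26 would need silver-permit, C11, and gold-code (Rule 5), but gold-code is never granted. ivory-badge would need K26, amber-badge, and C11 (Rule 6), but K26 is never granted. gold-code would need ivory-badge and K6 (Rule 4), but ivory-badge is never granted.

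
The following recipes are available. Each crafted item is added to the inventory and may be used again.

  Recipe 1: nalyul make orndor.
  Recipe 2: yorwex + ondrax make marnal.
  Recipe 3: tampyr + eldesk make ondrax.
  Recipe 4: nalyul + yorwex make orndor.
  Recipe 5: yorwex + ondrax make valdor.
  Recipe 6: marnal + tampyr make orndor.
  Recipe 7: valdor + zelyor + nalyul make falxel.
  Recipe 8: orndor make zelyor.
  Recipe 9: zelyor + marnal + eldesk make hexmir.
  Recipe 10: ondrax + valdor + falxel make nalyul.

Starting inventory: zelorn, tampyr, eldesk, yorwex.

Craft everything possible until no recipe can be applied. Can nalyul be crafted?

No

nalyul would need ondrax, valdor, and falxel (Recipe 10), but falxel is never obtained.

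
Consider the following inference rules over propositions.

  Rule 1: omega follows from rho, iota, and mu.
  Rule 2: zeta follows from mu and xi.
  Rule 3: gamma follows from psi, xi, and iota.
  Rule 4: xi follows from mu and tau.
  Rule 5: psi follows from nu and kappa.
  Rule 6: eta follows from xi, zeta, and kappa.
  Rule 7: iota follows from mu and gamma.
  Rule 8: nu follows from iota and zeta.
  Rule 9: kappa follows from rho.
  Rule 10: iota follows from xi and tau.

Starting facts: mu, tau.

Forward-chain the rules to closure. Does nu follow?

From mu and tau, Rule 4 gives xi.
From xi and tau, Rule 10 gives iota.
From mu and xi, Rule 2 gives zeta.
From iota and zeta, Rule 8 gives nu.

Yes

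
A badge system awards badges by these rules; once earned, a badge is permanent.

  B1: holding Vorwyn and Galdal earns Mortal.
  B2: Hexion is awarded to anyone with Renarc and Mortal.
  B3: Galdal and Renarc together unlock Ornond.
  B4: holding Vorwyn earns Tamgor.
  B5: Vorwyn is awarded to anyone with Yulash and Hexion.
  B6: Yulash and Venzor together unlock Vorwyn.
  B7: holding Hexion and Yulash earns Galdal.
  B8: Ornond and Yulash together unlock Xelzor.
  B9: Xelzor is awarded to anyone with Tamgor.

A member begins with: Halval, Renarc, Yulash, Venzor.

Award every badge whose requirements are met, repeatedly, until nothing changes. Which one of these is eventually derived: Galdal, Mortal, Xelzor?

Xelzor

With Yulash and Venzor, Vorwyn is earned (B6).
With Vorwyn, Tamgor is earned (B4).
With Tamgor, Xelzor is earned (B9).
Mortal would need Vorwyn and Galdal (B1), but Galdal is never earned. Galdal would need Hexion and Yulash (B7), but Hexion is never earned.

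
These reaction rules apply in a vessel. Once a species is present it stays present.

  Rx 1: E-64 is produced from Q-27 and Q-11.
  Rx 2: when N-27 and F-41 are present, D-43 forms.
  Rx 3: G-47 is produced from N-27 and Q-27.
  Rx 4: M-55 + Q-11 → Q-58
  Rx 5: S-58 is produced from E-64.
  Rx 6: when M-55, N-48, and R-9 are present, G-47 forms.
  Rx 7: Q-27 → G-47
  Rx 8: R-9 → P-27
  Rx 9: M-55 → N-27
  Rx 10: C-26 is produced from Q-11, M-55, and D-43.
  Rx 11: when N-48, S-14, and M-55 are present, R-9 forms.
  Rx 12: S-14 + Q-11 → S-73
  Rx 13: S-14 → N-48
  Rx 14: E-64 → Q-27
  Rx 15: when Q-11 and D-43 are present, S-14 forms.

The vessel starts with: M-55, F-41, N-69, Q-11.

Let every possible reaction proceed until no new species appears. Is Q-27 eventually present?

No

Q-27 would need E-64 (Rx 14), but E-64 never forms.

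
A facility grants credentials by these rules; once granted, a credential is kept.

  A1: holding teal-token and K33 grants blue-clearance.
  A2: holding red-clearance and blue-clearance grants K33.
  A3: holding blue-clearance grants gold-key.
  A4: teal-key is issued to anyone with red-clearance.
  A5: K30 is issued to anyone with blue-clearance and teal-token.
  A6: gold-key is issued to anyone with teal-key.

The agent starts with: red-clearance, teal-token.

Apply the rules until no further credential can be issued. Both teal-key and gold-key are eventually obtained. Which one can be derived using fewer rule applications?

teal-key: Holding red-clearance grants teal-key (A4). [1 rule application]
gold-key: Holding red-clearance grants teal-key (A4). Holding teal-key grants gold-key (A6). [2 rule applications]
teal-key needs fewer.

teal-key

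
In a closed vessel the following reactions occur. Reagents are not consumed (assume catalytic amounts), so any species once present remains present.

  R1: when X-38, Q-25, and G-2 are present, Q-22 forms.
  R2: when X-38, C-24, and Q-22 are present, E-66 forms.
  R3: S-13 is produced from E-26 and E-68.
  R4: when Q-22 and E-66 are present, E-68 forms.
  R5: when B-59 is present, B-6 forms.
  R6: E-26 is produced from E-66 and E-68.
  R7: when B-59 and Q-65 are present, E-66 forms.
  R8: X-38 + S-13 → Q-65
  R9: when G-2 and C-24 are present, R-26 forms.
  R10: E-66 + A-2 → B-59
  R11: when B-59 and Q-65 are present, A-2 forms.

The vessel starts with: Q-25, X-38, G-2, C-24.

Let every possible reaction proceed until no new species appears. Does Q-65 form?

X-38, Q-25, and G-2 present → Q-22 forms (R1).
X-38, C-24, and Q-22 present → E-66 forms (R2).
Q-22 and E-66 present → E-68 forms (R4).
E-66 and E-68 present → E-26 forms (R6).
E-26 and E-68 present → S-13 forms (R3).
X-38 and S-13 present → Q-65 forms (R8).

Yes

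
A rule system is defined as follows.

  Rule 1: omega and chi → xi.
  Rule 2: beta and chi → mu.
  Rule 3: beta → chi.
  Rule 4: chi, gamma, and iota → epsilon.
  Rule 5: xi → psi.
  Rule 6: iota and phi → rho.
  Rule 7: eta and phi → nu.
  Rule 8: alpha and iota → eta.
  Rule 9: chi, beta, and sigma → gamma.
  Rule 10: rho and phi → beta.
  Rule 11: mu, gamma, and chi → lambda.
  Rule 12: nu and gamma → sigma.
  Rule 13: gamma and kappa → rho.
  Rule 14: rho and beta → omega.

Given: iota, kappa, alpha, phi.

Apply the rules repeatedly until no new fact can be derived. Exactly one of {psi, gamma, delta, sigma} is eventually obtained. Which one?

From iota and phi, Rule 6 gives rho.
rho and phi hold, so beta follows (Rule 10).
beta holds, so chi follows (Rule 3).
rho and beta hold, so omega follows (Rule 14).
From omega and chi, Rule 1 gives xi.
From xi, Rule 5 gives psi.
No rule produces delta, and it is not given. gamma would need chi, beta, and sigma (Rule 9), but sigma is never established. sigma would need nu and gamma (Rule 12), but gamma is never established.

psi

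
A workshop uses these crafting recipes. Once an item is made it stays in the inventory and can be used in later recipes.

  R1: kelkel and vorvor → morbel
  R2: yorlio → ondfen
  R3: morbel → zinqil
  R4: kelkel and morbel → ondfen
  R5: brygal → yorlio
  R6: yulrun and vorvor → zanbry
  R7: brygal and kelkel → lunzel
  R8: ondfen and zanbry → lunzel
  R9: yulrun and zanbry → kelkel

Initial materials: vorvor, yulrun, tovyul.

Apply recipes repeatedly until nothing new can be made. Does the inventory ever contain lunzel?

Yes

Using R6, yulrun and vorvor make zanbry.
yulrun and zanbry → kelkel (R9).
kelkel and vorvor → morbel (R1).
Using R4, kelkel and morbel make ondfen.
ondfen and zanbry → lunzel (R8).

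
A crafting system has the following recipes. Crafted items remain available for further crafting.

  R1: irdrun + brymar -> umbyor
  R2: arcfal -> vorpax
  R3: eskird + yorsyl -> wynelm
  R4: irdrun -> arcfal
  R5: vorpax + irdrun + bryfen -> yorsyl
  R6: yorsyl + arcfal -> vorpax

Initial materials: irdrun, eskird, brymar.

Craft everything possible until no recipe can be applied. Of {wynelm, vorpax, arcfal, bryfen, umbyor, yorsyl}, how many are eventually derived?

Using R1, irdrun and brymar make umbyor.
irdrun -> arcfal (R4).
Using R2, arcfal makes vorpax.
wynelm would need eskird and yorsyl (R3), but yorsyl is never obtained.
vorpax: reached.
arcfal: reached.
No rule produces bryfen, and it is not given.
umbyor: reached.
yorsyl would need vorpax, irdrun, and bryfen (R5), but bryfen is never obtained.
Reached: vorpax, arcfal, and umbyor — 3 of the 6.

3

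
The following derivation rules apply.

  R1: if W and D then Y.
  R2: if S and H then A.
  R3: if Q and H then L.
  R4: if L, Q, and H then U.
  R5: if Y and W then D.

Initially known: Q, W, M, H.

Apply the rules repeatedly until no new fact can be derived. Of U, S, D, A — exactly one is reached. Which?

U

From Q and H, R3 gives L.
L, Q, and H hold, so U follows (R4).
No rule produces S, and it is not given. D would need Y and W (R5), but Y is never established. A would need S and H (R2), but S is never established.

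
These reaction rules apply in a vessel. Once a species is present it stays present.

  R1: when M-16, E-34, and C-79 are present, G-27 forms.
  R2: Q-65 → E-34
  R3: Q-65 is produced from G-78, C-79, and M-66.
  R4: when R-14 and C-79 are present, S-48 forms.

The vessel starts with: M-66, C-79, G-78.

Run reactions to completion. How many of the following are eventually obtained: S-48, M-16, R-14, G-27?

S-48 would need R-14 and C-79 (R4), but R-14 never forms.
No rule produces M-16, and it is not given.
No rule produces R-14, and it is not given.
G-27 would need M-16, E-34, and C-79 (R1), but M-16 never forms.
None of the 4 are reached.

0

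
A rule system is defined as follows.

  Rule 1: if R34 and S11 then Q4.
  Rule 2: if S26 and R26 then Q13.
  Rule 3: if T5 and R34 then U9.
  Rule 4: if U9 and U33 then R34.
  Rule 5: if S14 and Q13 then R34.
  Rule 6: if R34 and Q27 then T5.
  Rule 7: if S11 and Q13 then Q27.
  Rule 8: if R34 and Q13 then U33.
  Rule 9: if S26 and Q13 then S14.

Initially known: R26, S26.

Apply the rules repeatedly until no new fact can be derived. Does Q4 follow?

Q4 would need R34 and S11 (Rule 1), but S11 is never established.

No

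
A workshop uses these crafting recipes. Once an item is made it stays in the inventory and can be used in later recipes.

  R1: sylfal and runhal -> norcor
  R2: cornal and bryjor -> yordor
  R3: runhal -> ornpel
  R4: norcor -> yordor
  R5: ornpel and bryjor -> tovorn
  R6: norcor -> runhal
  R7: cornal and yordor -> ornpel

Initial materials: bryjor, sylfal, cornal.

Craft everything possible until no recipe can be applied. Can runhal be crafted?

runhal would need norcor (R6), but norcor is never obtained.

No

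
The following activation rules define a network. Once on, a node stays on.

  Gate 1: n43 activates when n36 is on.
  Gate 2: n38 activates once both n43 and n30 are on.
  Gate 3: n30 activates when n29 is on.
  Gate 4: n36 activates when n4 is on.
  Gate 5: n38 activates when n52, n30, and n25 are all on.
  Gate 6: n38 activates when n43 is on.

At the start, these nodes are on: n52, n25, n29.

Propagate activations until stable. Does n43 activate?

No

n43 would need n36 (Gate 1), but n36 never turns on.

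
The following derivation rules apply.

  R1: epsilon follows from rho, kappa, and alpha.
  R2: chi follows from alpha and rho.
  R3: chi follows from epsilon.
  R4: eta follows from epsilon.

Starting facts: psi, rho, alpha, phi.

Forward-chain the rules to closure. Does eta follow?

No

eta would need epsilon (R4), but epsilon is never established.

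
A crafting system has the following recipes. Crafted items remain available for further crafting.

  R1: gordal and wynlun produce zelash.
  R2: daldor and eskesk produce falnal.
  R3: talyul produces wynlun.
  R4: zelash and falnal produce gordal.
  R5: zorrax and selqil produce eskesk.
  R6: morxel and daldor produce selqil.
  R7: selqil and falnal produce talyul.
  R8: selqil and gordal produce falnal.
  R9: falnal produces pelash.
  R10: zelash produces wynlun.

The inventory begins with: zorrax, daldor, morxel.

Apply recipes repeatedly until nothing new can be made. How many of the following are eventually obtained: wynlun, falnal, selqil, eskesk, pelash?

morxel and daldor → selqil (R6).
zorrax and selqil → eskesk (R5).
Using R2, daldor and eskesk make falnal.
falnal → pelash (R9).
selqil and falnal → talyul (R7).
Using R3, talyul makes wynlun.
wynlun: reached.
falnal: reached.
selqil: reached.
eskesk: reached.
pelash: reached.
All 5 are reached.

5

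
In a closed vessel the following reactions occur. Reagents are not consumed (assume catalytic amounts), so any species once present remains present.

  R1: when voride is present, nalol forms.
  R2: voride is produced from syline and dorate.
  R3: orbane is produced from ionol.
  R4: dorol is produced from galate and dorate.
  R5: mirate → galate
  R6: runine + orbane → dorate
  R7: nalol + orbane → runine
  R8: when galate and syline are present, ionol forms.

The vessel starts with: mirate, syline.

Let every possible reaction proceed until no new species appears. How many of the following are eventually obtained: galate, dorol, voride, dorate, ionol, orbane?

mirate present → galate forms (R5).
galate and syline present → ionol forms (R8).
ionol present → orbane forms (R3).
galate: reached.
dorol would need galate and dorate (R4), but dorate never forms.
voride would need syline and dorate (R2), but dorate never forms.
dorate would need runine and orbane (R6), but runine never forms.
ionol: reached.
orbane: reached.
Reached: galate, ionol, and orbane — 3 of the 6.

3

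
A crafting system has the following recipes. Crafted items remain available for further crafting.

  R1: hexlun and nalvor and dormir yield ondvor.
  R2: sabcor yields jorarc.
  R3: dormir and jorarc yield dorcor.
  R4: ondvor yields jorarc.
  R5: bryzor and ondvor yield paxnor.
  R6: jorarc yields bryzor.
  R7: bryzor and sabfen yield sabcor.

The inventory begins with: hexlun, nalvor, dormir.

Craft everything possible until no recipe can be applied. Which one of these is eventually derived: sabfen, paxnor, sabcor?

paxnor

Using R1, hexlun, nalvor, and dormir make ondvor.
ondvor → jorarc (R4).
Using R6, jorarc makes bryzor.
Using R5, bryzor and ondvor make paxnor.
sabcor would need bryzor and sabfen (R7), but sabfen is never obtained. No rule produces sabfen, and it is not given.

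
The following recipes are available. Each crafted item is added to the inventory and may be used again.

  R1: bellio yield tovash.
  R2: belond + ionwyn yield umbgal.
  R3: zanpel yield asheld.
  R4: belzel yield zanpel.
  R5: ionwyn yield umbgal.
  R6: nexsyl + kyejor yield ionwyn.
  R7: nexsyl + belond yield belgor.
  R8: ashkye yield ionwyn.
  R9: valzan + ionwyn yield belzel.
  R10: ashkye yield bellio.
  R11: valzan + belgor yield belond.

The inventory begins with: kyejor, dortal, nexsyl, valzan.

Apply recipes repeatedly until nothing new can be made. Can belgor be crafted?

belgor would need nexsyl and belond (R7), but belond is never obtained.

No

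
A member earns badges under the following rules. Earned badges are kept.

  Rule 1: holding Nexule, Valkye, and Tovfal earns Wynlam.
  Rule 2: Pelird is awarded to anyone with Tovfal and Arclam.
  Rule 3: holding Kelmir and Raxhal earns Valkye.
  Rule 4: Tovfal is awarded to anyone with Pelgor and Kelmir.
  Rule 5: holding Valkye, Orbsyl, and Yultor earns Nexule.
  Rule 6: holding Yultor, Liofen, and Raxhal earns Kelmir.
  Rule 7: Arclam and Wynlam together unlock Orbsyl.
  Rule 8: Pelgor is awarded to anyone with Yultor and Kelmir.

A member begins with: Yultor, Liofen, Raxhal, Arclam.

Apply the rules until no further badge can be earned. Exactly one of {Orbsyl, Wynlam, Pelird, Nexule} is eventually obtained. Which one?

Pelird

With Yultor, Liofen, and Raxhal, Kelmir is earned (Rule 6).
With Yultor and Kelmir, Pelgor is earned (Rule 8).
With Pelgor and Kelmir, Tovfal is earned (Rule 4).
With Tovfal and Arclam, Pelird is earned (Rule 2).
Wynlam would need Nexule, Valkye, and Tovfal (Rule 1), but Nexule is never earned. Orbsyl would need Arclam and Wynlam (Rule 7), but Wynlam is never earned. Nexule would need Valkye, Orbsyl, and Yultor (Rule 5), but Orbsyl is never earned.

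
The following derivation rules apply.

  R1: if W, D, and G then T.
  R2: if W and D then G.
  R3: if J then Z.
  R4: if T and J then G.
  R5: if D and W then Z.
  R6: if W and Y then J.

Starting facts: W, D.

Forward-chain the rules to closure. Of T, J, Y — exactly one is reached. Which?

W and D hold, so G follows (R2).
From W, D, and G, R1 gives T.
J would need W and Y (R6), but Y is never established. No rule produces Y, and it is not given.

T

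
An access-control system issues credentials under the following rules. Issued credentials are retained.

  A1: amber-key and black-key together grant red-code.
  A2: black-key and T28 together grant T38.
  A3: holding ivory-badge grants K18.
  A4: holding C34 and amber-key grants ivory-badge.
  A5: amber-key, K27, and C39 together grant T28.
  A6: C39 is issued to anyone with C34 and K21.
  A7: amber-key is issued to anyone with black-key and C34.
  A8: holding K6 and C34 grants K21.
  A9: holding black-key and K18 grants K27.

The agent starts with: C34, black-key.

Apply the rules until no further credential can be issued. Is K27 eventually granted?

Holding black-key and C34 grants amber-key (A7).
Holding C34 and amber-key grants ivory-badge (A4).
Holding ivory-badge grants K18 (A3).
Holding black-key and K18 grants K27 (A9).

Yes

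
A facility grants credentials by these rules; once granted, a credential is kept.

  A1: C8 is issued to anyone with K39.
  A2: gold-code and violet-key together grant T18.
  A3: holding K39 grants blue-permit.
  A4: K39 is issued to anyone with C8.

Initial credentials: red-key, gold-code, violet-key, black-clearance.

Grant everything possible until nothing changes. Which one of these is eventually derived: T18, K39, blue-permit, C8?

Holding gold-code and violet-key grants T18 (A2).
C8 would need K39 (A1), but K39 is never granted. K39 would need C8 (A4), but C8 is never granted. blue-permit would need K39 (A3), but K39 is never granted.

T18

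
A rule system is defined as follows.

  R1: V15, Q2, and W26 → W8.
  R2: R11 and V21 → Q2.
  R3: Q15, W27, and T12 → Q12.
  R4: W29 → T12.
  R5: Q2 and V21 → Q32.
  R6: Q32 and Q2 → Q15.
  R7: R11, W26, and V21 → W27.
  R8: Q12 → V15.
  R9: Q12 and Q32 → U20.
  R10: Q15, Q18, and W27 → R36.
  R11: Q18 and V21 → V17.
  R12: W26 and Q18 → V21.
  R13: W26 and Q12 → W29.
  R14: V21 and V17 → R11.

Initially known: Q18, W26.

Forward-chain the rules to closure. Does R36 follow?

From W26 and Q18, R12 gives V21.
Q18 and V21 hold, so V17 follows (R11).
From V21 and V17, R14 gives R11.
R11 and V21 hold, so Q2 follows (R2).
R11, W26, and V21 hold, so W27 follows (R7).
Q2 and V21 hold, so Q32 follows (R5).
From Q32 and Q2, R6 gives Q15.
From Q15, Q18, and W27, R10 gives R36.

Yes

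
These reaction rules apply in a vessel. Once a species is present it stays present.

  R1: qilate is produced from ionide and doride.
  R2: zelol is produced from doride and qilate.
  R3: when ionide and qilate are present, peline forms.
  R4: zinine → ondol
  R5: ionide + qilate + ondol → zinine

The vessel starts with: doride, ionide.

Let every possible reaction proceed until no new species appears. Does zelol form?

ionide and doride present → qilate forms (R1).
doride and qilate present → zelol forms (R2).

Yes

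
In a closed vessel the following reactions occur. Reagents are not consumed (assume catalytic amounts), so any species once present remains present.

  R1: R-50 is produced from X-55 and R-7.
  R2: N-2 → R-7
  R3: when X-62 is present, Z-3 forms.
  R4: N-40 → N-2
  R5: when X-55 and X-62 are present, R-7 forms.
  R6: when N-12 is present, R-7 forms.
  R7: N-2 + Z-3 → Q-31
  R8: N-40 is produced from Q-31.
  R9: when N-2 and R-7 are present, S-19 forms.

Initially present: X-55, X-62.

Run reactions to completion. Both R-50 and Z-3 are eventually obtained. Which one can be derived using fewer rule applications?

Z-3: X-62 present → Z-3 forms (R3). [1 rule application]
R-50: X-55 and X-62 present → R-7 forms (R5). X-55 and R-7 present → R-50 forms (R1). [2 rule applications]
Z-3 needs fewer.

Z-3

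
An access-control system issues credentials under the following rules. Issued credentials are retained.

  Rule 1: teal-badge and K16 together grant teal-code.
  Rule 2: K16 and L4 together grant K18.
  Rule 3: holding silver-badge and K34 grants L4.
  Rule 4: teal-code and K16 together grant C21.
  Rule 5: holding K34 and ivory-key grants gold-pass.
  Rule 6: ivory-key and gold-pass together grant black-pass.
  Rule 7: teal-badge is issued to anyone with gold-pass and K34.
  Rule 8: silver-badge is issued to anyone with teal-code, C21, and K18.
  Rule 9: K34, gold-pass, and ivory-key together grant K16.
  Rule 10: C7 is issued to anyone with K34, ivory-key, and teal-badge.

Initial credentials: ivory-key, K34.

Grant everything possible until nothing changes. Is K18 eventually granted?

K18 would need K16 and L4 (Rule 2), but L4 is never granted.

No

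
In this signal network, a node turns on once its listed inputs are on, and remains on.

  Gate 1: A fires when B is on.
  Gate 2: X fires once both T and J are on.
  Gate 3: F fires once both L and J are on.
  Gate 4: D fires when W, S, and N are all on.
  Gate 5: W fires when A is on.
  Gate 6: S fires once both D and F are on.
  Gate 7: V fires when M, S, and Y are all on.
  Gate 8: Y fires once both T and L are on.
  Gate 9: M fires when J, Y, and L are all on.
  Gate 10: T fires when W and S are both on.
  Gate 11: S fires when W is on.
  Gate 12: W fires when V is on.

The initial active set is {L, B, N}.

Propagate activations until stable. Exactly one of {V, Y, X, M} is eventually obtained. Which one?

Y

B is on, so A fires (Gate 1).
A is on, so W fires (Gate 5).
W is on, so S fires (Gate 11).
W and S are on, so T fires (Gate 10).
T and L are on, so Y fires (Gate 8).
V would need M, S, and Y (Gate 7), but M never turns on. X would need T and J (Gate 2), but J never turns on. M would need J, Y, and L (Gate 9), but J never turns on.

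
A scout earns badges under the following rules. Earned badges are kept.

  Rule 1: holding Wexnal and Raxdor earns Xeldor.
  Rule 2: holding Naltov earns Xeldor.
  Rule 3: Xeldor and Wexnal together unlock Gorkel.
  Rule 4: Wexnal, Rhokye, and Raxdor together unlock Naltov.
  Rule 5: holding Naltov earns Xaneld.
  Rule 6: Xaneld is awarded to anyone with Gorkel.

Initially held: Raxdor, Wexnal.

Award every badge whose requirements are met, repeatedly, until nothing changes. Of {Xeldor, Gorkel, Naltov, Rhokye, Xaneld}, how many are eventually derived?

With Wexnal and Raxdor, Xeldor is earned (Rule 1).
With Xeldor and Wexnal, Gorkel is earned (Rule 3).
With Gorkel, Xaneld is earned (Rule 6).
Xeldor: reached.
Gorkel: reached.
Naltov would need Wexnal, Rhokye, and Raxdor (Rule 4), but Rhokye is never earned.
No rule produces Rhokye, and it is not given.
Xaneld: reached.
Reached: Xeldor, Gorkel, and Xaneld — 3 of the 5.

3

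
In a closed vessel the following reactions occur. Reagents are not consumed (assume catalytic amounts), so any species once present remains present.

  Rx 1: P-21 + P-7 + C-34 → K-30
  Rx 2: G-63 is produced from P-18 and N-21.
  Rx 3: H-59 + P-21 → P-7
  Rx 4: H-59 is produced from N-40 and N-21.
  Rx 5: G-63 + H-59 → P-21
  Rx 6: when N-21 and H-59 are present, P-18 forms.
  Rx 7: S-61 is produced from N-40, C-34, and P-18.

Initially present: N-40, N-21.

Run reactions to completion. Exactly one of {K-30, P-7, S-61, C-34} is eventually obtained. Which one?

P-7

N-40 and N-21 present → H-59 forms (Rx 4).
N-21 and H-59 present → P-18 forms (Rx 6).
P-18 and N-21 present → G-63 forms (Rx 2).
G-63 and H-59 present → P-21 forms (Rx 5).
H-59 and P-21 present → P-7 forms (Rx 3).
K-30 would need P-21, P-7, and C-34 (Rx 1), but C-34 never forms. S-61 would need N-40, C-34, and P-18 (Rx 7), but C-34 never forms. No rule produces C-34, and it is not given.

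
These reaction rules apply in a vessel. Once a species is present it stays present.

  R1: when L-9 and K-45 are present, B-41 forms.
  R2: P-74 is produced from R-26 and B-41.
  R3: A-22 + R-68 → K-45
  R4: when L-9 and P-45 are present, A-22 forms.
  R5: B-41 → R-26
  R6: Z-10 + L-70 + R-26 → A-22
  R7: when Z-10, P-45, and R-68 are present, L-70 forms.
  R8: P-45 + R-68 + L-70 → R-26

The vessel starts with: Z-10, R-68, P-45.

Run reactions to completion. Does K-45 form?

Yes

Z-10, P-45, and R-68 present → L-70 forms (R7).
P-45, R-68, and L-70 present → R-26 forms (R8).
Z-10, L-70, and R-26 present → A-22 forms (R6).
A-22 and R-68 present → K-45 forms (R3).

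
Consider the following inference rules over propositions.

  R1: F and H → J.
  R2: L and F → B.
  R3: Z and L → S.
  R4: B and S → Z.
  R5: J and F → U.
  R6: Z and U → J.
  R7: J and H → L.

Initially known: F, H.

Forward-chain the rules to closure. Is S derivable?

S would need Z and L (R3), but Z is never established.

No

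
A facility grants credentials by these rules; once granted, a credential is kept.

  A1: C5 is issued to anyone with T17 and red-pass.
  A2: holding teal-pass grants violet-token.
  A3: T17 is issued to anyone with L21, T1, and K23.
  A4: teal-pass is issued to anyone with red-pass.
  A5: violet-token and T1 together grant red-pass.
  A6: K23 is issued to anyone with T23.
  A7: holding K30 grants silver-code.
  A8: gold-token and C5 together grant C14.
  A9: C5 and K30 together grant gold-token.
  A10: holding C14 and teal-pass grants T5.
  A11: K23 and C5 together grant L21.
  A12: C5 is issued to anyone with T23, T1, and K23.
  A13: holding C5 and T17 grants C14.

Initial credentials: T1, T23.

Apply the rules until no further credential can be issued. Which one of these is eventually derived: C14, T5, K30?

Holding T23 grants K23 (A6).
Holding T23, T1, and K23 grants C5 (A12).
Holding K23 and C5 grants L21 (A11).
Holding L21, T1, and K23 grants T17 (A3).
Holding C5 and T17 grants C14 (A13).
No rule produces K30, and it is not given. T5 would need C14 and teal-pass (A10), but teal-pass is never granted.

C14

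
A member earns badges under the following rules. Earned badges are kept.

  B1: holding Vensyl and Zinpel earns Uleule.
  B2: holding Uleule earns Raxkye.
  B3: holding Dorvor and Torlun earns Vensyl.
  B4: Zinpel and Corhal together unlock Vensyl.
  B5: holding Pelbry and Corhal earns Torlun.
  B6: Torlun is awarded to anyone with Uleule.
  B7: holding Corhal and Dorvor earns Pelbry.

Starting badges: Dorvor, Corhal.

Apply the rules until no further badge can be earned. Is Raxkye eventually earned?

Raxkye would need Uleule (B2), but Uleule is never earned.

No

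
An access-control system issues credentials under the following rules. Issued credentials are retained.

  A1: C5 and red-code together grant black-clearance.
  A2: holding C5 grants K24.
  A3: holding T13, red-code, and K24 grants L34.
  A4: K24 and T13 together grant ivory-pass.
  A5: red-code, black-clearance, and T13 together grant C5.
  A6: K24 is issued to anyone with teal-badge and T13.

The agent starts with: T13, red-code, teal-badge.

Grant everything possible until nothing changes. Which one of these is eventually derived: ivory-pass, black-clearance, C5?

Holding teal-badge and T13 grants K24 (A6).
Holding K24 and T13 grants ivory-pass (A4).
black-clearance would need C5 and red-code (A1), but C5 is never granted. C5 would need red-code, black-clearance, and T13 (A5), but black-clearance is never granted.

ivory-pass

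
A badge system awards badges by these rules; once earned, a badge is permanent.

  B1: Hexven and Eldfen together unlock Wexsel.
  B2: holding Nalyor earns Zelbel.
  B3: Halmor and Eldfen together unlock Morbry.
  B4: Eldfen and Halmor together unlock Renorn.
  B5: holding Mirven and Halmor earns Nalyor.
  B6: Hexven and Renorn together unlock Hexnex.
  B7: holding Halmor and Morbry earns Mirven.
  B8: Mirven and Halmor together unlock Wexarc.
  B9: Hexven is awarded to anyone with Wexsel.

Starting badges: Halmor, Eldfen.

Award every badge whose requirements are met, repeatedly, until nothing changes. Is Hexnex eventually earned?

No

Hexnex would need Hexven and Renorn (B6), but Hexven is never earned.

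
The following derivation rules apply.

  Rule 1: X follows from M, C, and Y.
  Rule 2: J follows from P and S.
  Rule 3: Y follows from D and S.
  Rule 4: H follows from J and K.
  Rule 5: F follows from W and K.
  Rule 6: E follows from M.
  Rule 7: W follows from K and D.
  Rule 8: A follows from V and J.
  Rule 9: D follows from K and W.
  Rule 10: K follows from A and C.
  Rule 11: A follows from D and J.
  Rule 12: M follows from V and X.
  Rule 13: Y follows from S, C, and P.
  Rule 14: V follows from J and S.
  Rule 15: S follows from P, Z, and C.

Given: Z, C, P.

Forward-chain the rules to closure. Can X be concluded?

No

X would need M, C, and Y (Rule 1), but M is never established.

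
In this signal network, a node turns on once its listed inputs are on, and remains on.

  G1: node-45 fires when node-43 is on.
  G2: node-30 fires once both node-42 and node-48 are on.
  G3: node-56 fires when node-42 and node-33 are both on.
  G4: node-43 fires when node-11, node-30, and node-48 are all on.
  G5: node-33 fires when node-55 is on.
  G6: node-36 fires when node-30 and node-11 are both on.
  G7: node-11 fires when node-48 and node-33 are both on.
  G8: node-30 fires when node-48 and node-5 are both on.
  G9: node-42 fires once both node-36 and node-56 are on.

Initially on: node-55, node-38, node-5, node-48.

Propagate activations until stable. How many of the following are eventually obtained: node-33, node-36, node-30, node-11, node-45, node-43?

G5: node-55 on → node-33 on.
node-48 and node-5 are on, so node-30 fires (G8).
node-48 and node-33 are on, so node-11 fires (G7).
G4: node-11, node-30, and node-48 on → node-43 on.
node-30 and node-11 are on, so node-36 fires (G6).
G1: node-43 on → node-45 on.
node-33: reached.
node-36: reached.
node-30: reached.
node-11: reached.
node-45: reached.
node-43: reached.
All 6 are reached.

6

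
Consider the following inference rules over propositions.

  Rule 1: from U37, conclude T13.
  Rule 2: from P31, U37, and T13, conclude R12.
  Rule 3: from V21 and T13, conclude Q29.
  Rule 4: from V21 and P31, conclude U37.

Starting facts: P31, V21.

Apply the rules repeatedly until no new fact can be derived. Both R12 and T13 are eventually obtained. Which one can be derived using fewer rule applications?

T13: From V21 and P31, Rule 4 gives U37. U37 holds, so T13 follows (Rule 1). [2 rule applications]
R12: V21 and P31 hold, so U37 follows (Rule 4). U37 holds, so T13 follows (Rule 1). From P31, U37, and T13, Rule 2 gives R12. [3 rule applications]
T13 needs fewer.

T13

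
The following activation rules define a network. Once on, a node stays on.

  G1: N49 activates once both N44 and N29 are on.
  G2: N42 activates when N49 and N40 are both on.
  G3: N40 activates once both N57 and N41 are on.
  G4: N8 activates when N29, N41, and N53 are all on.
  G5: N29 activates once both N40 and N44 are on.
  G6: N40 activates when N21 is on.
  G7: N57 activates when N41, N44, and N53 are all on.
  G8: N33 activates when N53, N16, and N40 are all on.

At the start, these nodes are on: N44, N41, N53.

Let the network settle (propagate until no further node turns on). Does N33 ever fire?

No

N33 would need N53, N16, and N40 (G8), but N16 never turns on.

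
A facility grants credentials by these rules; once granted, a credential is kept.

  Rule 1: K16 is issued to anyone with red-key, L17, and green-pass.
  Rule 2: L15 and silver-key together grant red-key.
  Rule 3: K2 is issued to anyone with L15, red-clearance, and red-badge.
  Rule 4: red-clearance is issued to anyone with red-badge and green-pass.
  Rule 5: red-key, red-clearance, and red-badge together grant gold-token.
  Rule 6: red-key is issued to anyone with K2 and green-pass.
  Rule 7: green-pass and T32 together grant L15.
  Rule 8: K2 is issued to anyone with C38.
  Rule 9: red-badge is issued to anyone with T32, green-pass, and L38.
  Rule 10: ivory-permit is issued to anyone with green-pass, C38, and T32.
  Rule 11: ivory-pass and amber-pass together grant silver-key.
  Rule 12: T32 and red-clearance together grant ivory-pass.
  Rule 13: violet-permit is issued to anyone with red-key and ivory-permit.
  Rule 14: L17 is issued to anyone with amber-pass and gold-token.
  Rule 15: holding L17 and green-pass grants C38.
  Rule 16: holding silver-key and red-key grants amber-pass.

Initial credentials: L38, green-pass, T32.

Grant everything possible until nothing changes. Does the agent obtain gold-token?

Holding T32, green-pass, and L38 grants red-badge (Rule 9).
Holding green-pass and T32 grants L15 (Rule 7).
Holding red-badge and green-pass grants red-clearance (Rule 4).
Holding L15, red-clearance, and red-badge grants K2 (Rule 3).
Holding K2 and green-pass grants red-key (Rule 6).
Holding red-key, red-clearance, and red-badge grants gold-token (Rule 5).

Yes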